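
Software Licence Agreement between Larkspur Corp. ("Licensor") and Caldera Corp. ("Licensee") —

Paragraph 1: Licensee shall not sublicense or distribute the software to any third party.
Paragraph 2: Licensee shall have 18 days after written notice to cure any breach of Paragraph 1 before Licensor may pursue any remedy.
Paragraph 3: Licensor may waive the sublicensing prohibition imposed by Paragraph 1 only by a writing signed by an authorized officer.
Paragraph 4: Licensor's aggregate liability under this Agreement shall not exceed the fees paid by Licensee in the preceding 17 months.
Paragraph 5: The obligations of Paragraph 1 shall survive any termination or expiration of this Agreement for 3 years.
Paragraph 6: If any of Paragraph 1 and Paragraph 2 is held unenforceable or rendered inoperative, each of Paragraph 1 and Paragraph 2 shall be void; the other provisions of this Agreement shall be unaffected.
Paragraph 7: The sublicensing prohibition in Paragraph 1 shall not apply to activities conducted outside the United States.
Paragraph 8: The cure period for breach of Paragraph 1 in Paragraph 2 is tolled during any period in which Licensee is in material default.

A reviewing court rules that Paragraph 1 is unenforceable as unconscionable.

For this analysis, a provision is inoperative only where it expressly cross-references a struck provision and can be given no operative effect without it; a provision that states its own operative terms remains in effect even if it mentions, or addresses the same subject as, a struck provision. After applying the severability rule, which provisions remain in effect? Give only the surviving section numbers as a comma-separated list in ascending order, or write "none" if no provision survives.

4, 6

Paragraph 1 is struck. Paragraph 2 operates only by reference to Paragraph 1, so it falls with Paragraph 1. Paragraph 3 operates only by reference to Paragraph 1, so it falls with Paragraph 1. Paragraph 5 operates only by reference to Paragraph 1, so it falls with Paragraph 1. Paragraph 7 operates only by reference to Paragraph 1, so it falls with Paragraph 1. Paragraph 8 does nothing except set the tolling of the cure period for breach of Paragraph 1 by reference to Paragraph 2; with Paragraph 2 gone it has no independent effect and is inoperative. Paragraph 6 declares Paragraph 1 and Paragraph 2 mutually dependent; since one of them has fallen, all of them are of no effect. The remainder continues in force under Paragraph 6. That leaves Paragraph 4 and Paragraph 6 in effect.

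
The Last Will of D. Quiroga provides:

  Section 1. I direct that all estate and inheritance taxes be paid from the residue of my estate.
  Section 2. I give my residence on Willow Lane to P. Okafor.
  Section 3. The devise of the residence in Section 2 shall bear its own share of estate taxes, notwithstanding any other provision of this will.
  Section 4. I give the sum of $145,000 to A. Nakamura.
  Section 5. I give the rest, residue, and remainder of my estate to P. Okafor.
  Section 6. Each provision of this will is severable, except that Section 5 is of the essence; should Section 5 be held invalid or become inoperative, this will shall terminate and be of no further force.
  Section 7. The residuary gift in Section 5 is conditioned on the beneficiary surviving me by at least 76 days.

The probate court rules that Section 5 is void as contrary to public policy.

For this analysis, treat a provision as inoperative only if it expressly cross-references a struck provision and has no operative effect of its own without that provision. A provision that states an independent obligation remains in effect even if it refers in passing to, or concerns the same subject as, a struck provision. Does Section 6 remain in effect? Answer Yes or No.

Section 5 is struck. Section 7 operates only by reference to Section 5, so it falls with Section 5. Section 6 makes Section 5 an essential term, and Section 5 is the provision held invalid; under Section 6, the entire will is therefore void. No provision of the will survives. Section 6 is among the inoperative provisions, so the answer is no.

No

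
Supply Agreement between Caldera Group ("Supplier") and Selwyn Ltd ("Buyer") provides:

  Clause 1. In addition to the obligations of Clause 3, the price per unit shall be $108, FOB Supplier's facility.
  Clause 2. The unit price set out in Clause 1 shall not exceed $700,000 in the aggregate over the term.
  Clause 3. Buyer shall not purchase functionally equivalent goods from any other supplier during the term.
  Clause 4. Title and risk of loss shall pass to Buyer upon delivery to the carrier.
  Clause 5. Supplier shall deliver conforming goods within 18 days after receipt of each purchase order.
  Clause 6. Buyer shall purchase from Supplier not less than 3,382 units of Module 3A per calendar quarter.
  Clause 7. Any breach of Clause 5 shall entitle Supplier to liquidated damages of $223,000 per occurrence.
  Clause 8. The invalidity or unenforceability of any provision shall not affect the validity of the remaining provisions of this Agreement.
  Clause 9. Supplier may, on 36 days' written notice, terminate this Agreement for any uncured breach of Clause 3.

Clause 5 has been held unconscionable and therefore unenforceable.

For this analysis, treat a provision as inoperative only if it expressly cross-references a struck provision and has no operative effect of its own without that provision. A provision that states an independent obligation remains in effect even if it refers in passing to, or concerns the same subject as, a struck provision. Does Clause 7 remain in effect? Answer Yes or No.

Clause 5 is struck. Clause 7 operates only by reference to Clause 5, so it falls with Clause 5. Clause 8 is a severability clause and preserves every provision that can still be given independent effect. That leaves Clause 1, Clause 2, Clause 3, Clause 4, Clause 6, Clause 8, and Clause 9 in effect. Clause 7 is among the inoperative provisions, so the answer is no.

No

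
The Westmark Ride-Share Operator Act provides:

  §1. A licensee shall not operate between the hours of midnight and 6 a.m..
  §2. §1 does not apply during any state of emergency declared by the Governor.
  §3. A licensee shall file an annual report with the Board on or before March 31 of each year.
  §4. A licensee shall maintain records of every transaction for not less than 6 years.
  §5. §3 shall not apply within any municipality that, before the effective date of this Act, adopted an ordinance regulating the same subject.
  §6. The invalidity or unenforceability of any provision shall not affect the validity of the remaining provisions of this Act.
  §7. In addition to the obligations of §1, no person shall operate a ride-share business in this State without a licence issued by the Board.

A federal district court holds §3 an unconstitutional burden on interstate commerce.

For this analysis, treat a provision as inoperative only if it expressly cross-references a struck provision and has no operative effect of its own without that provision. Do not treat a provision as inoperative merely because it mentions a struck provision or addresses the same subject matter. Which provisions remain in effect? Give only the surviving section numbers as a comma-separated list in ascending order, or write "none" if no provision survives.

1, 2, 4, 6, 7

§3 is struck. §5 merely fixes the local-preemption carve-out from §3; with §3 gone it has nothing to operate on and falls away. Under the severability clause in §6, the remaining provisions continue in force. The provisions still in force are §1, §2, §4, §6, and §7.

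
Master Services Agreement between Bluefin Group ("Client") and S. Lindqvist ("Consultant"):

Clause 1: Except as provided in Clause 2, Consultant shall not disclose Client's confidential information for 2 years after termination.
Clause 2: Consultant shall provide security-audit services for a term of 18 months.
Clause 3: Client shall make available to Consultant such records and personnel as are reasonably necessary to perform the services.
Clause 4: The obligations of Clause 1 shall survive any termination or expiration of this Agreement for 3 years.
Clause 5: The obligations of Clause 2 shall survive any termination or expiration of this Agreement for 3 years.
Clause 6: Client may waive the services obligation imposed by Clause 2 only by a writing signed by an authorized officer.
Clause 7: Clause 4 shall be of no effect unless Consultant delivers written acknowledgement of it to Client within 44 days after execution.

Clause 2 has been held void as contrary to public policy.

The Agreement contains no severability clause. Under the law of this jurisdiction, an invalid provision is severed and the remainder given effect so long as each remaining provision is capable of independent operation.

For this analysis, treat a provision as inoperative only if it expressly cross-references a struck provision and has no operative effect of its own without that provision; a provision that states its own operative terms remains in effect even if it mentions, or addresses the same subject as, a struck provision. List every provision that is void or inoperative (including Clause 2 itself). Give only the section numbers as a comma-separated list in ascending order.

2, 5, 6

Clause 2 is struck. Clause 5 has no operative effect of its own apart from Clause 2 and is therefore inoperative. Clause 6 has no operative effect of its own apart from Clause 2 and is therefore inoperative. Clause 1 mentions Clause 2 but its own obligation stands independently of Clause 2, so Clause 1 is not affected. Under the stated default rule, only provisions that cannot operate independently fall away; the rest are enforced. The provisions still in force are Clause 1, Clause 3, Clause 4, and Clause 7.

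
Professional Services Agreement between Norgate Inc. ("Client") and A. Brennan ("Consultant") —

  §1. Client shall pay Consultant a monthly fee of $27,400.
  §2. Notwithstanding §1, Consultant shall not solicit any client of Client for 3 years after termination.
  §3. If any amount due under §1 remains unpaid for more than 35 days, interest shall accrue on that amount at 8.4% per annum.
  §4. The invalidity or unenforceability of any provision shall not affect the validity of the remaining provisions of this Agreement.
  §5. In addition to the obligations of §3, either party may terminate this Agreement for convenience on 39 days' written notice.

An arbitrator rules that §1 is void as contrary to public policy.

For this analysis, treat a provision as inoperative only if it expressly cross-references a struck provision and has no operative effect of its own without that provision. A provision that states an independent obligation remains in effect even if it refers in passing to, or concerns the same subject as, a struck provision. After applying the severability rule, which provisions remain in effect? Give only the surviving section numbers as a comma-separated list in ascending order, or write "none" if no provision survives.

§1 is struck. §3 operates only by reference to §1, so it falls with §1. Although §5 refers to §3, its operative terms do not depend on §3, so it remains in effect. Although §2 refers to §1, its operative terms do not depend on §1, so it remains in effect. Under the severability clause in §4, the remaining provisions continue in force. §2, §4, and §5 remain in effect.

2, 4, 5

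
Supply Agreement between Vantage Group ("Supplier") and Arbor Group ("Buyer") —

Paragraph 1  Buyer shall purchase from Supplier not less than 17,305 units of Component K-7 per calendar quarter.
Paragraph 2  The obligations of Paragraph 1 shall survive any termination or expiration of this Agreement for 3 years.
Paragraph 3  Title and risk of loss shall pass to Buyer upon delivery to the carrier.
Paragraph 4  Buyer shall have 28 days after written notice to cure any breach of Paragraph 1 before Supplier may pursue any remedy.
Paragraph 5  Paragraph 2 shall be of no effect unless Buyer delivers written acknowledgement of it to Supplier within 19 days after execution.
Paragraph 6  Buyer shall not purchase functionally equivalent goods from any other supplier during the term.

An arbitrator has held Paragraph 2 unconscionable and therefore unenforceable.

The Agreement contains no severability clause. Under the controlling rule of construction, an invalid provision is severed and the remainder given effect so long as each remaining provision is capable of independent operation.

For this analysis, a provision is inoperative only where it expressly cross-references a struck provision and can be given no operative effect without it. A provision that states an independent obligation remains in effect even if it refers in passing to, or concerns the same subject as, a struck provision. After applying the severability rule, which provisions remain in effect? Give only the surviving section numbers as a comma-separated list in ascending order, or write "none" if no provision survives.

Paragraph 2 is struck. Paragraph 5 operates only by reference to Paragraph 2, so it falls with Paragraph 2. With no severability clause, the stated default rule severs what cannot stand and enforces each remaining provision that can operate on its own. That leaves Paragraph 1, Paragraph 3, Paragraph 4, and Paragraph 6 in effect.

1, 3, 4, 6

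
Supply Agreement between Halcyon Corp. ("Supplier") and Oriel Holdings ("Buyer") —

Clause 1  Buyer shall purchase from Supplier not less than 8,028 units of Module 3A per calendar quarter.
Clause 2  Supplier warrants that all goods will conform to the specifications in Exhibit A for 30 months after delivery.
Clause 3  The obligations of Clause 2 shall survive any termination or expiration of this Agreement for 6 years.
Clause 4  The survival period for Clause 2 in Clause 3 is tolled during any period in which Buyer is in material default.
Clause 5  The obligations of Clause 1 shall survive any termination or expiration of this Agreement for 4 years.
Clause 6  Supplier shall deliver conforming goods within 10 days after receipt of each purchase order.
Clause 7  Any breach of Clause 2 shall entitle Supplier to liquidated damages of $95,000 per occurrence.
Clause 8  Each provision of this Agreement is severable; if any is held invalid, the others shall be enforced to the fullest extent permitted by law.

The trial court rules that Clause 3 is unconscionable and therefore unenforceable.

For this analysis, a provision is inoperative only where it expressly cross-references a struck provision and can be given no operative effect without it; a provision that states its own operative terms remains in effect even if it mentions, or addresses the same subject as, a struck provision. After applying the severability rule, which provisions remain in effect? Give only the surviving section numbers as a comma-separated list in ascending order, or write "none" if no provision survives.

1, 2, 5, 6, 7, 8

Clause 3 is struck. The whole of Clause 4 is the tolling of the survival period for Clause 2, defined by reference to Clause 3, so Clause 4 cannot stand once Clause 3 is removed. Clause 8 is a severability clause and preserves every provision that can still be given independent effect. That leaves Clause 1, Clause 2, Clause 5, Clause 6, Clause 7, and Clause 8 in effect.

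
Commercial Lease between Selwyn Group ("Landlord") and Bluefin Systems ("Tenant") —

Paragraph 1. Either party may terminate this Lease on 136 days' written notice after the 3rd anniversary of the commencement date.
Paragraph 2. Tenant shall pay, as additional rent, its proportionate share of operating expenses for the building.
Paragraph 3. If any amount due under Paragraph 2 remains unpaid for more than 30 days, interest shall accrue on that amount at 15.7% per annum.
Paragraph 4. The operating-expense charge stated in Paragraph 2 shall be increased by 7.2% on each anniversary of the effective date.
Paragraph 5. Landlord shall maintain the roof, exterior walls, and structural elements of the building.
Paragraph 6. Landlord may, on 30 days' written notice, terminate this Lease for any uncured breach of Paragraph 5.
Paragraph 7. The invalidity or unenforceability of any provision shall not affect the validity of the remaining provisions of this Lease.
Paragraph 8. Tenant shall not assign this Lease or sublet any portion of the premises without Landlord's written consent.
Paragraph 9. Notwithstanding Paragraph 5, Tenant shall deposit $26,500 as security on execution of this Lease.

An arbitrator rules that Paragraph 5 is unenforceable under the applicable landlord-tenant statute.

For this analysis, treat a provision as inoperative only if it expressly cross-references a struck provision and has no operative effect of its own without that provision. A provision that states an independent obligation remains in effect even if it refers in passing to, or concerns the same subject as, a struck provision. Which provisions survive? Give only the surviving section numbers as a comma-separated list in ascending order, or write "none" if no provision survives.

Paragraph 5 is struck. Paragraph 6 merely fixes the termination right for breach of Paragraph 5; with Paragraph 5 gone it has nothing to operate on and falls away. Although Paragraph 9 refers to Paragraph 5, its operative terms do not depend on Paragraph 5, so it remains in effect. Under the severability clause in Paragraph 7, the remaining provisions continue in force. The provisions still in force are Paragraph 1, Paragraph 2, Paragraph 3, Paragraph 4, Paragraph 7, Paragraph 8, and Paragraph 9.

1, 2, 3, 4, 7, 8, 9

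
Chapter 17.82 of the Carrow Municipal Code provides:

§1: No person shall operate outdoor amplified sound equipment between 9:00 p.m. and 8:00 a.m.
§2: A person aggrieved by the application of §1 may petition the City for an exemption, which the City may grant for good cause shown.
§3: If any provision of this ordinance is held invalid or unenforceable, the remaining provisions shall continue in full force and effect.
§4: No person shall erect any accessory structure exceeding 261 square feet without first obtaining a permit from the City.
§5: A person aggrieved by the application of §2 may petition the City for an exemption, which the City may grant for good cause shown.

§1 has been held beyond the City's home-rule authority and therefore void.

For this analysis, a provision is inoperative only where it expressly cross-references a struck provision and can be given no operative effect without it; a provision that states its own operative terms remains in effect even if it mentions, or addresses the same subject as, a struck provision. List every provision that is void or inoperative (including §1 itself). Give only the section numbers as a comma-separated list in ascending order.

1, 2, 5

§1 is struck. The only function of §2 is the exemption procedure for §1, so it cannot stand once §1 is removed. The only function of §5 is the exemption procedure for §2, so it cannot stand once §2 is removed. Under the severability clause in §3, the remaining provisions continue in force. The provisions still in force are §3 and §4.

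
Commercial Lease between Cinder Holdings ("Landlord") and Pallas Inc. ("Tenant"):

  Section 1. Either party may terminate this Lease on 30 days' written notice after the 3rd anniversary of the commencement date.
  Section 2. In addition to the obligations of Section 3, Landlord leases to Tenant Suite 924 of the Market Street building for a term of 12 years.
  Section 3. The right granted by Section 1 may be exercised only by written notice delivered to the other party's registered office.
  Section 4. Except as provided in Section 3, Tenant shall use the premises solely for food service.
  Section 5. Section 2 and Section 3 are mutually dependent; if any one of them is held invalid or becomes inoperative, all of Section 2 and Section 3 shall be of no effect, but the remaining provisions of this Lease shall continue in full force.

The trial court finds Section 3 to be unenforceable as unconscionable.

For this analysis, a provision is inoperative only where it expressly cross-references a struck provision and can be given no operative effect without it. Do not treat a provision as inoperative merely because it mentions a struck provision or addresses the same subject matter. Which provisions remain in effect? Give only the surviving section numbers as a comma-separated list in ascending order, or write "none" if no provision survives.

1, 4, 5

Section 3 is struck. Section 4 mentions Section 3 but its own obligation stands independently of Section 3, so Section 4 is not affected. No other provision's operative terms depend on Section 3. Section 5 declares Section 2 and Section 3 mutually dependent; since one of them has fallen, all of them are of no effect. That brings down Section 2 as well. The remainder continues in force under Section 5. The provisions still in force are Section 1, Section 4, and Section 5.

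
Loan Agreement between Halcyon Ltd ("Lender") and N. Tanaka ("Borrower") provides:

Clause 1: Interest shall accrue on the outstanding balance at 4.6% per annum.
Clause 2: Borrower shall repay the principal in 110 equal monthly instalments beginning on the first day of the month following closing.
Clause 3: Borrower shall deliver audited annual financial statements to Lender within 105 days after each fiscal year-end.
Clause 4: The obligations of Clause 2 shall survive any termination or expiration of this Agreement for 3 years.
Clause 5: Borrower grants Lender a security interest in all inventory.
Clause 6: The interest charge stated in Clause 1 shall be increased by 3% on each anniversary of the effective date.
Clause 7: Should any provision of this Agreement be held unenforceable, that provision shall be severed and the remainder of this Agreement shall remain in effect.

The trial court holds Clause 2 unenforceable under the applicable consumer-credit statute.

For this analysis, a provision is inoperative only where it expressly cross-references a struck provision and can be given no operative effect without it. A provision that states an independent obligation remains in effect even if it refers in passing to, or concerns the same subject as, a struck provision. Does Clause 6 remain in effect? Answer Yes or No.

Yes

Clause 2 is struck. The only function of Clause 4 is the survival period for Clause 2, so it cannot stand once Clause 2 is removed. Clause 7 is a severability clause and preserves every provision that can still be given independent effect. The provisions still in force are Clause 1, Clause 3, Clause 5, Clause 6, and Clause 7. Clause 6 is among the surviving provisions, so the answer is yes.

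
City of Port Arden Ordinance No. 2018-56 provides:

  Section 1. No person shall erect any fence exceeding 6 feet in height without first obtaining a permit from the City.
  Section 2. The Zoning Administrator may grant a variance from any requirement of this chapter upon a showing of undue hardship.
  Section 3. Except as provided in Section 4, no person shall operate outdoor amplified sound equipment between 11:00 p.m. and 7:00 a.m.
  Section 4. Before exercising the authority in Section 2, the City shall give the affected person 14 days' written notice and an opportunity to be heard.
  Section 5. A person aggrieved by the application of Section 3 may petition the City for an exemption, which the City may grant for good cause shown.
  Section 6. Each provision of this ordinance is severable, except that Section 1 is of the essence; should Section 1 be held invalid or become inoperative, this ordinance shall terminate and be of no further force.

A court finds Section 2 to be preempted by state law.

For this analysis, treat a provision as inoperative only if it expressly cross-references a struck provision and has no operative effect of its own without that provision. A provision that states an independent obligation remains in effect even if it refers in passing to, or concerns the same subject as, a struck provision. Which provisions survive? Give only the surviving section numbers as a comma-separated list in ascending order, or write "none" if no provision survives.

Section 2 is struck. Section 4 merely fixes the notice-and-hearing requirement for Section 2; with Section 2 gone it has nothing to operate on and falls away. Section 3 mentions Section 4 but its own obligation stands independently of Section 4, so Section 3 is not affected. Section 6 makes Section 1 an essential term, but Section 1 is unaffected, so the severability proviso in Section 6 preserves the remaining provisions. That leaves Section 1, Section 3, Section 5, and Section 6 in effect.

1, 3, 5, 6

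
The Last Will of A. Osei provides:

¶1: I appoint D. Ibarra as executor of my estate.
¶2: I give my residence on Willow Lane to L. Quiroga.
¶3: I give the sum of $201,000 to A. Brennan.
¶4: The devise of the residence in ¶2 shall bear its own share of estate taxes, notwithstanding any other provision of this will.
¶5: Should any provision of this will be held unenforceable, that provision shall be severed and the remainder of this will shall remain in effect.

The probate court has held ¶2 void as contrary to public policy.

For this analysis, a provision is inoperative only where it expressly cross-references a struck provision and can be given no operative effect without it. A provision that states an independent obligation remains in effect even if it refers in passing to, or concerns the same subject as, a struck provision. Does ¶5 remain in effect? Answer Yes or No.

Yes

¶2 is struck. ¶4 operates only by reference to ¶2, so it falls with ¶2. Under the severability clause in ¶5, the remaining provisions continue in force. That leaves ¶1, ¶3, and ¶5 in effect. ¶5 is among the surviving provisions, so the answer is yes.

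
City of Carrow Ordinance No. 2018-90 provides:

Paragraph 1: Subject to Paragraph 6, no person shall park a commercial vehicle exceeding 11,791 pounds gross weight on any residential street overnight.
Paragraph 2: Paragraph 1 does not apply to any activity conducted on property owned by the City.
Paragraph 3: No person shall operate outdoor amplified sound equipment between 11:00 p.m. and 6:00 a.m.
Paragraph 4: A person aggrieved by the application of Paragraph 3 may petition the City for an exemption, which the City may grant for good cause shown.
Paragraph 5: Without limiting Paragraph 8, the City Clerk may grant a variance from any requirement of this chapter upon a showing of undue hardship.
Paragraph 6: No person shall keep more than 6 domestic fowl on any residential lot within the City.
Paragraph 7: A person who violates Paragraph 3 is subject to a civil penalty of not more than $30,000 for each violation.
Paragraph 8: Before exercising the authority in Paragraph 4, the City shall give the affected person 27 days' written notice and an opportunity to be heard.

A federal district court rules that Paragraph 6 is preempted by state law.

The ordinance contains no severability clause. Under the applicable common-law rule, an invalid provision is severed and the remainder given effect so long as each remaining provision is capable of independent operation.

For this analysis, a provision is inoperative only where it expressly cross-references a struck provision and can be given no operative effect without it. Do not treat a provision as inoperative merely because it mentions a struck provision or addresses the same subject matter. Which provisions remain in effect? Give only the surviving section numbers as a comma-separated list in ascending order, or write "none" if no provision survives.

Paragraph 6 is struck. Paragraph 1 mentions Paragraph 6 but its own obligation stands independently of Paragraph 6, so Paragraph 1 is not affected. Nothing else in the ordinance is defined by reference to Paragraph 6. With no severability clause, the stated default rule severs what cannot stand and enforces each remaining provision that can operate on its own. The provisions still in force are Paragraph 1, Paragraph 2, Paragraph 3, Paragraph 4, Paragraph 5, Paragraph 7, and Paragraph 8.

1, 2, 3, 4, 5, 7, 8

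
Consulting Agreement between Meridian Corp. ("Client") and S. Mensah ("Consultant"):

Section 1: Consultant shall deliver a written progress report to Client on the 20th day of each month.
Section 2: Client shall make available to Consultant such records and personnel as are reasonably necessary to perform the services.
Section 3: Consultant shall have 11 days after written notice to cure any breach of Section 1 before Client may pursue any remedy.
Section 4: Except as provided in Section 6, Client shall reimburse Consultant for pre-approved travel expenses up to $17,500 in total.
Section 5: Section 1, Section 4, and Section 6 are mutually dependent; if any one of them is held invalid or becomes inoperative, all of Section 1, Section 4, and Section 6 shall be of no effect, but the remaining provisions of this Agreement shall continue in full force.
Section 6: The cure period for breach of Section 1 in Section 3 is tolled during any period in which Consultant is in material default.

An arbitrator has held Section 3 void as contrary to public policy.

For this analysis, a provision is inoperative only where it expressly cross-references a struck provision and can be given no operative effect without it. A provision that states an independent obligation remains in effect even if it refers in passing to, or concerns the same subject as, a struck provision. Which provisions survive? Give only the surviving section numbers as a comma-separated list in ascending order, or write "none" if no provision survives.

Section 3 is struck. Section 6 does nothing except set the tolling of the cure period for breach of Section 1 by reference to Section 3; with Section 3 gone it has no independent effect and is inoperative. Section 5 declares Section 1, Section 4, and Section 6 mutually dependent; since one of them has fallen, all of them are of no effect. That brings down Section 1 and Section 4 as well. The remainder continues in force under Section 5. Section 2 and Section 5 remain in effect.

2, 5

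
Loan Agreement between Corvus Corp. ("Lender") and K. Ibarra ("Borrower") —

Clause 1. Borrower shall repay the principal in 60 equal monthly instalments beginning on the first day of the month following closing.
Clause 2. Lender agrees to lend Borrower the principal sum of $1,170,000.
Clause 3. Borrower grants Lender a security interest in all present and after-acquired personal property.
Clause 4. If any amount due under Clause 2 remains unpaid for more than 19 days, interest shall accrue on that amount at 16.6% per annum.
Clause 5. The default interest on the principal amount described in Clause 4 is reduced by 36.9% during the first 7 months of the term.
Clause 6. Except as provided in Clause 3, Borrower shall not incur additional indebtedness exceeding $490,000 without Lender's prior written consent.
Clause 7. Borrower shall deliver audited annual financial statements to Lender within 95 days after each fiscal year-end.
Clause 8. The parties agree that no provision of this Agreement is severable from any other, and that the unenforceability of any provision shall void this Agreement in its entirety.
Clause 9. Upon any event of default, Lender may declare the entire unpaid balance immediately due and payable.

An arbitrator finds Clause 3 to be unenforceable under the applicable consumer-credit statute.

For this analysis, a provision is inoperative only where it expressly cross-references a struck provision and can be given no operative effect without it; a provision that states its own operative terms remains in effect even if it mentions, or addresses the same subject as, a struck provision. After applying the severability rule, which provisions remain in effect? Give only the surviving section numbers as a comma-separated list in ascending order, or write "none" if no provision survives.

none

Clause 3 is struck. Nothing else in the Agreement is defined by reference to Clause 3. Clause 8 provides that the Agreement is not severable, so the invalidity of any one provision voids the entire Agreement. No provision of the Agreement survives.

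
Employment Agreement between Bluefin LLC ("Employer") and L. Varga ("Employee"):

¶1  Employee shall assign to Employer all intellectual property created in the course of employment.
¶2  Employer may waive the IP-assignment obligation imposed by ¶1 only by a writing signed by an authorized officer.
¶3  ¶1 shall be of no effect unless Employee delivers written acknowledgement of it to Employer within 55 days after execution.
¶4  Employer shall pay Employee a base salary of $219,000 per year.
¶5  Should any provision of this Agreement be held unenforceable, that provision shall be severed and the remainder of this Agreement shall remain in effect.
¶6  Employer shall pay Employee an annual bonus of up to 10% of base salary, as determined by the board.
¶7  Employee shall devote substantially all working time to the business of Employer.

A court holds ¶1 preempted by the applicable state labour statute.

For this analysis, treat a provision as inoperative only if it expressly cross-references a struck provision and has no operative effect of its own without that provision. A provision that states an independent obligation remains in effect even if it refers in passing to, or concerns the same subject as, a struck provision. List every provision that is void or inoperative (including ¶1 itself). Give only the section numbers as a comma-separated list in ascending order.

1, 2, 3

¶1 is struck. The only function of ¶2 is the waiver condition for ¶1, so it cannot stand once ¶1 is removed. ¶3 has no operative effect of its own apart from ¶1 and is therefore inoperative. ¶5 is a severability clause and preserves every provision that can still be given independent effect. ¶4, ¶5, ¶6, and ¶7 remain in effect.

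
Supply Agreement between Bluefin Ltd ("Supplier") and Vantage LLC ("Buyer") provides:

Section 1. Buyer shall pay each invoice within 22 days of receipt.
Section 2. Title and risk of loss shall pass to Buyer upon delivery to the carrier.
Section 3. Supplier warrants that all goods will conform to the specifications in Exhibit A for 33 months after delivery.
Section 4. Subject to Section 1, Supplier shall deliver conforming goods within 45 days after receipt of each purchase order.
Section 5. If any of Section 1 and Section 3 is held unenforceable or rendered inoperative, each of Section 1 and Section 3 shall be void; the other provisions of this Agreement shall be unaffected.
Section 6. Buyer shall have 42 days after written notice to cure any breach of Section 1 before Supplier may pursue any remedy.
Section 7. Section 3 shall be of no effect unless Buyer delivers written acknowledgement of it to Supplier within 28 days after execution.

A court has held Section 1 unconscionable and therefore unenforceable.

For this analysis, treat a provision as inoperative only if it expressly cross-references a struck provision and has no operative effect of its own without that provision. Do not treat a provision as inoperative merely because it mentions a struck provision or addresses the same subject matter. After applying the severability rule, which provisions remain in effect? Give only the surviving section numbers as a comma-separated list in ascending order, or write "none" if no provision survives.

Section 1 is struck. Section 6 merely fixes the cure period for breach of Section 1; with Section 1 gone it has nothing to operate on and falls away. Section 4 mentions Section 1 but its own obligation stands independently of Section 1, so Section 4 is not affected. Section 5 declares Section 1 and Section 3 mutually dependent; since one of them has fallen, all of them are of no effect. That brings down Section 3 as well. Section 7 in turn depends solely on a provision now struck and likewise falls. The remainder continues in force under Section 5. The provisions still in force are Section 2, Section 4, and Section 5.

2, 4, 5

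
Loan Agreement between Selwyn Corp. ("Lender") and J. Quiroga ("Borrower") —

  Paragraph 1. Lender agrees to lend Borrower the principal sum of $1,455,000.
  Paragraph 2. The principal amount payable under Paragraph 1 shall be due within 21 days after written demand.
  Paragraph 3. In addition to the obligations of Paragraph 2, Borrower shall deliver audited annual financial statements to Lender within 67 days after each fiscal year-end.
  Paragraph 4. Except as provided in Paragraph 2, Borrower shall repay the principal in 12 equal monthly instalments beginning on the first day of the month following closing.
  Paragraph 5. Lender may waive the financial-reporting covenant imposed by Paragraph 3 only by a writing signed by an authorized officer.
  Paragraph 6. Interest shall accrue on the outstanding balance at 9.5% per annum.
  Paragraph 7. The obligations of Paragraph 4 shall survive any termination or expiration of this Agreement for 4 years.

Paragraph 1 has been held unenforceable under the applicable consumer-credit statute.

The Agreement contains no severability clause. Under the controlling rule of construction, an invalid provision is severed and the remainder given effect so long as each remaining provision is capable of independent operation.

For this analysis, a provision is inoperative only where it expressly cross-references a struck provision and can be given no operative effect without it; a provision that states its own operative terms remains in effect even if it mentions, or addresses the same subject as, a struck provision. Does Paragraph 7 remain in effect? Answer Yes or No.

Paragraph 1 is struck. Paragraph 2 does nothing except set the payment deadline for the principal amount by reference to Paragraph 1; with Paragraph 1 gone it has no independent effect and is inoperative. Although Paragraph 4 refers to Paragraph 2, its operative terms do not depend on Paragraph 2, so it remains in effect. Although Paragraph 3 refers to Paragraph 2, its operative terms do not depend on Paragraph 2, so it remains in effect. Under the stated default rule, only provisions that cannot operate independently fall away; the rest are enforced. That leaves Paragraph 3, Paragraph 4, Paragraph 5, Paragraph 6, and Paragraph 7 in effect. Paragraph 7 is among the surviving provisions, so the answer is yes.

Yes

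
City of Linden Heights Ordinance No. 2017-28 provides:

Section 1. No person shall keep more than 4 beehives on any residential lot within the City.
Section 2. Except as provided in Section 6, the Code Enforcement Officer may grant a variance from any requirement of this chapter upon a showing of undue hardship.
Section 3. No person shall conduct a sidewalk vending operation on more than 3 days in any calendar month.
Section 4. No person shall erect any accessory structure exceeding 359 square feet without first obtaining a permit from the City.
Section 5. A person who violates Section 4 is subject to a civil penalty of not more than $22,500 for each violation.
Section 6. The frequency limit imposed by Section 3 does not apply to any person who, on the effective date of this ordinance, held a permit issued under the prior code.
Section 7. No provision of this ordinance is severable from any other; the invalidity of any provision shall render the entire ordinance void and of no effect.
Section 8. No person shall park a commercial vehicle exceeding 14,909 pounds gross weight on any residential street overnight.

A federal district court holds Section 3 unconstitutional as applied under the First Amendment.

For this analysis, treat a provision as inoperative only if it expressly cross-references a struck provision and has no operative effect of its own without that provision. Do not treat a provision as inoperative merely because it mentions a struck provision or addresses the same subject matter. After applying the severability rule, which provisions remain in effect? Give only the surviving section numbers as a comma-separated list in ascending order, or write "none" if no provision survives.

Section 3 is struck. Section 6 has no operative effect of its own apart from Section 3 and is therefore inoperative. Section 7 provides that the ordinance is not severable, so the invalidity of any one provision voids the entire ordinance. No provision of the ordinance survives.

none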